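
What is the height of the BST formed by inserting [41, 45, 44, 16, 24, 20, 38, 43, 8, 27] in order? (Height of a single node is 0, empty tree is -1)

Insertion order: [41, 45, 44, 16, 24, 20, 38, 43, 8, 27]
Tree (level-order array): [41, 16, 45, 8, 24, 44, None, None, None, 20, 38, 43, None, None, None, 27]
Compute height bottom-up (empty subtree = -1):
  height(8) = 1 + max(-1, -1) = 0
  height(20) = 1 + max(-1, -1) = 0
  height(27) = 1 + max(-1, -1) = 0
  height(38) = 1 + max(0, -1) = 1
  height(24) = 1 + max(0, 1) = 2
  height(16) = 1 + max(0, 2) = 3
  height(43) = 1 + max(-1, -1) = 0
  height(44) = 1 + max(0, -1) = 1
  height(45) = 1 + max(1, -1) = 2
  height(41) = 1 + max(3, 2) = 4
Height = 4


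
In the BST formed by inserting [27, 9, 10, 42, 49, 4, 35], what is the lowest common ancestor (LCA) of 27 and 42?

Tree insertion order: [27, 9, 10, 42, 49, 4, 35]
Tree (level-order array): [27, 9, 42, 4, 10, 35, 49]
In a BST, the LCA of p=27, q=42 is the first node v on the
root-to-leaf path with p <= v <= q (go left if both < v, right if both > v).
Walk from root:
  at 27: 27 <= 27 <= 42, this is the LCA
LCA = 27


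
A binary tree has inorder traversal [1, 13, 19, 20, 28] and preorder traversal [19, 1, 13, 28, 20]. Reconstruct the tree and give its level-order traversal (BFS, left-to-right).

Inorder:  [1, 13, 19, 20, 28]
Preorder: [19, 1, 13, 28, 20]
Algorithm: preorder visits root first, so consume preorder in order;
for each root, split the current inorder slice at that value into
left-subtree inorder and right-subtree inorder, then recurse.
Recursive splits:
  root=19; inorder splits into left=[1, 13], right=[20, 28]
  root=1; inorder splits into left=[], right=[13]
  root=13; inorder splits into left=[], right=[]
  root=28; inorder splits into left=[20], right=[]
  root=20; inorder splits into left=[], right=[]
Reconstructed level-order: [19, 1, 28, 13, 20]


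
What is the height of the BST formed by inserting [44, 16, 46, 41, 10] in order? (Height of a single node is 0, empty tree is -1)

Insertion order: [44, 16, 46, 41, 10]
Tree (level-order array): [44, 16, 46, 10, 41]
Compute height bottom-up (empty subtree = -1):
  height(10) = 1 + max(-1, -1) = 0
  height(41) = 1 + max(-1, -1) = 0
  height(16) = 1 + max(0, 0) = 1
  height(46) = 1 + max(-1, -1) = 0
  height(44) = 1 + max(1, 0) = 2
Height = 2


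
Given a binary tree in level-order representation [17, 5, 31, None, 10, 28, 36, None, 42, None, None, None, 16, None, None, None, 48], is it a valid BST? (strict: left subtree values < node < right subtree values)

Level-order array: [17, 5, 31, None, 10, 28, 36, None, 42, None, None, None, 16, None, None, None, 48]
Validate using subtree bounds (lo, hi): at each node, require lo < value < hi,
then recurse left with hi=value and right with lo=value.
Preorder trace (stopping at first violation):
  at node 17 with bounds (-inf, +inf): OK
  at node 5 with bounds (-inf, 17): OK
  at node 10 with bounds (5, 17): OK
  at node 42 with bounds (10, 17): VIOLATION
Node 42 violates its bound: not (10 < 42 < 17).
Result: Not a valid BST


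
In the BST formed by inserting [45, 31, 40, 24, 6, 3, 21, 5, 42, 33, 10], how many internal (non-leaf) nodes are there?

Tree built from: [45, 31, 40, 24, 6, 3, 21, 5, 42, 33, 10]
Tree (level-order array): [45, 31, None, 24, 40, 6, None, 33, 42, 3, 21, None, None, None, None, None, 5, 10]
Rule: An internal node has at least one child.
Per-node child counts:
  node 45: 1 child(ren)
  node 31: 2 child(ren)
  node 24: 1 child(ren)
  node 6: 2 child(ren)
  node 3: 1 child(ren)
  node 5: 0 child(ren)
  node 21: 1 child(ren)
  node 10: 0 child(ren)
  node 40: 2 child(ren)
  node 33: 0 child(ren)
  node 42: 0 child(ren)
Matching nodes: [45, 31, 24, 6, 3, 21, 40]
Count of internal (non-leaf) nodes: 7


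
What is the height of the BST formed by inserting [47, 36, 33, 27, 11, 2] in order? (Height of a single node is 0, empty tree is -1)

Insertion order: [47, 36, 33, 27, 11, 2]
Tree (level-order array): [47, 36, None, 33, None, 27, None, 11, None, 2]
Compute height bottom-up (empty subtree = -1):
  height(2) = 1 + max(-1, -1) = 0
  height(11) = 1 + max(0, -1) = 1
  height(27) = 1 + max(1, -1) = 2
  height(33) = 1 + max(2, -1) = 3
  height(36) = 1 + max(3, -1) = 4
  height(47) = 1 + max(4, -1) = 5
Height = 5


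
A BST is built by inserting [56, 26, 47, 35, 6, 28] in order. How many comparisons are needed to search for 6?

Search path for 6: 56 -> 26 -> 6
Found: True
Comparisons: 3


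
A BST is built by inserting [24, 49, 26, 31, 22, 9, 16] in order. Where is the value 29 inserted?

Starting tree (level order): [24, 22, 49, 9, None, 26, None, None, 16, None, 31]
Insertion path: 24 -> 49 -> 26 -> 31
Result: insert 29 as left child of 31
Final tree (level order): [24, 22, 49, 9, None, 26, None, None, 16, None, 31, None, None, 29]


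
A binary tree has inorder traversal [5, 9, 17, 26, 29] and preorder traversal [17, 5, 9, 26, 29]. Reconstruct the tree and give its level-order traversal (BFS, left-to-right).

Inorder:  [5, 9, 17, 26, 29]
Preorder: [17, 5, 9, 26, 29]
Algorithm: preorder visits root first, so consume preorder in order;
for each root, split the current inorder slice at that value into
left-subtree inorder and right-subtree inorder, then recurse.
Recursive splits:
  root=17; inorder splits into left=[5, 9], right=[26, 29]
  root=5; inorder splits into left=[], right=[9]
  root=9; inorder splits into left=[], right=[]
  root=26; inorder splits into left=[], right=[29]
  root=29; inorder splits into left=[], right=[]
Reconstructed level-order: [17, 5, 26, 9, 29]


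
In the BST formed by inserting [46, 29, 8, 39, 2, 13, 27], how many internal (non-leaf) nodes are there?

Tree built from: [46, 29, 8, 39, 2, 13, 27]
Tree (level-order array): [46, 29, None, 8, 39, 2, 13, None, None, None, None, None, 27]
Rule: An internal node has at least one child.
Per-node child counts:
  node 46: 1 child(ren)
  node 29: 2 child(ren)
  node 8: 2 child(ren)
  node 2: 0 child(ren)
  node 13: 1 child(ren)
  node 27: 0 child(ren)
  node 39: 0 child(ren)
Matching nodes: [46, 29, 8, 13]
Count of internal (non-leaf) nodes: 4


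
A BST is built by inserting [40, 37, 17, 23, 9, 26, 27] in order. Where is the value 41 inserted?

Starting tree (level order): [40, 37, None, 17, None, 9, 23, None, None, None, 26, None, 27]
Insertion path: 40
Result: insert 41 as right child of 40
Final tree (level order): [40, 37, 41, 17, None, None, None, 9, 23, None, None, None, 26, None, 27]


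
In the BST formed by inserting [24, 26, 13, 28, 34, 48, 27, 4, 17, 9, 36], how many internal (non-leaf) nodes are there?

Tree built from: [24, 26, 13, 28, 34, 48, 27, 4, 17, 9, 36]
Tree (level-order array): [24, 13, 26, 4, 17, None, 28, None, 9, None, None, 27, 34, None, None, None, None, None, 48, 36]
Rule: An internal node has at least one child.
Per-node child counts:
  node 24: 2 child(ren)
  node 13: 2 child(ren)
  node 4: 1 child(ren)
  node 9: 0 child(ren)
  node 17: 0 child(ren)
  node 26: 1 child(ren)
  node 28: 2 child(ren)
  node 27: 0 child(ren)
  node 34: 1 child(ren)
  node 48: 1 child(ren)
  node 36: 0 child(ren)
Matching nodes: [24, 13, 4, 26, 28, 34, 48]
Count of internal (non-leaf) nodes: 7


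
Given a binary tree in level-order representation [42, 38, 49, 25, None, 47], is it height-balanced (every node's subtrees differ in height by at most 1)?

Tree (level-order array): [42, 38, 49, 25, None, 47]
Definition: a tree is height-balanced if, at every node, |h(left) - h(right)| <= 1 (empty subtree has height -1).
Bottom-up per-node check:
  node 25: h_left=-1, h_right=-1, diff=0 [OK], height=0
  node 38: h_left=0, h_right=-1, diff=1 [OK], height=1
  node 47: h_left=-1, h_right=-1, diff=0 [OK], height=0
  node 49: h_left=0, h_right=-1, diff=1 [OK], height=1
  node 42: h_left=1, h_right=1, diff=0 [OK], height=2
All nodes satisfy the balance condition.
Result: Balanced


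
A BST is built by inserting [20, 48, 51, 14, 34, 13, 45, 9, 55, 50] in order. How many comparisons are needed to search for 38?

Search path for 38: 20 -> 48 -> 34 -> 45
Found: False
Comparisons: 4


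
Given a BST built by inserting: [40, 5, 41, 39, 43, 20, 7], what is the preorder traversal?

Tree insertion order: [40, 5, 41, 39, 43, 20, 7]
Tree (level-order array): [40, 5, 41, None, 39, None, 43, 20, None, None, None, 7]
Preorder traversal: [40, 5, 39, 20, 7, 41, 43]


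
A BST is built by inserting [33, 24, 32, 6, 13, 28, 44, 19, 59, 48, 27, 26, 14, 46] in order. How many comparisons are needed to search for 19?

Search path for 19: 33 -> 24 -> 6 -> 13 -> 19
Found: True
Comparisons: 5


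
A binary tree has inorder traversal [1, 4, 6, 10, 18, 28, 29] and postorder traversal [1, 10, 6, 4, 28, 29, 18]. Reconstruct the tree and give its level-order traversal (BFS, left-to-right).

Inorder:   [1, 4, 6, 10, 18, 28, 29]
Postorder: [1, 10, 6, 4, 28, 29, 18]
Algorithm: postorder visits root last, so walk postorder right-to-left;
each value is the root of the current inorder slice — split it at that
value, recurse on the right subtree first, then the left.
Recursive splits:
  root=18; inorder splits into left=[1, 4, 6, 10], right=[28, 29]
  root=29; inorder splits into left=[28], right=[]
  root=28; inorder splits into left=[], right=[]
  root=4; inorder splits into left=[1], right=[6, 10]
  root=6; inorder splits into left=[], right=[10]
  root=10; inorder splits into left=[], right=[]
  root=1; inorder splits into left=[], right=[]
Reconstructed level-order: [18, 4, 29, 1, 6, 28, 10]


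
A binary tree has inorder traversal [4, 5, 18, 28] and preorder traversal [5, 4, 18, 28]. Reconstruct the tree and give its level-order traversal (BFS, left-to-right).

Inorder:  [4, 5, 18, 28]
Preorder: [5, 4, 18, 28]
Algorithm: preorder visits root first, so consume preorder in order;
for each root, split the current inorder slice at that value into
left-subtree inorder and right-subtree inorder, then recurse.
Recursive splits:
  root=5; inorder splits into left=[4], right=[18, 28]
  root=4; inorder splits into left=[], right=[]
  root=18; inorder splits into left=[], right=[28]
  root=28; inorder splits into left=[], right=[]
Reconstructed level-order: [5, 4, 18, 28]


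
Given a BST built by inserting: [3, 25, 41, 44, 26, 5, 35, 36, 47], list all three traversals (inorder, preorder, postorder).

Tree insertion order: [3, 25, 41, 44, 26, 5, 35, 36, 47]
Tree (level-order array): [3, None, 25, 5, 41, None, None, 26, 44, None, 35, None, 47, None, 36]
Inorder (L, root, R): [3, 5, 25, 26, 35, 36, 41, 44, 47]
Preorder (root, L, R): [3, 25, 5, 41, 26, 35, 36, 44, 47]
Postorder (L, R, root): [5, 36, 35, 26, 47, 44, 41, 25, 3]


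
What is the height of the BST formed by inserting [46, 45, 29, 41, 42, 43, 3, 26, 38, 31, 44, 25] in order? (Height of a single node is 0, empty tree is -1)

Insertion order: [46, 45, 29, 41, 42, 43, 3, 26, 38, 31, 44, 25]
Tree (level-order array): [46, 45, None, 29, None, 3, 41, None, 26, 38, 42, 25, None, 31, None, None, 43, None, None, None, None, None, 44]
Compute height bottom-up (empty subtree = -1):
  height(25) = 1 + max(-1, -1) = 0
  height(26) = 1 + max(0, -1) = 1
  height(3) = 1 + max(-1, 1) = 2
  height(31) = 1 + max(-1, -1) = 0
  height(38) = 1 + max(0, -1) = 1
  height(44) = 1 + max(-1, -1) = 0
  height(43) = 1 + max(-1, 0) = 1
  height(42) = 1 + max(-1, 1) = 2
  height(41) = 1 + max(1, 2) = 3
  height(29) = 1 + max(2, 3) = 4
  height(45) = 1 + max(4, -1) = 5
  height(46) = 1 + max(5, -1) = 6
Height = 6


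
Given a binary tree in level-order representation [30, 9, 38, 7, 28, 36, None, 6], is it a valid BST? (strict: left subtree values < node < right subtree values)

Level-order array: [30, 9, 38, 7, 28, 36, None, 6]
Validate using subtree bounds (lo, hi): at each node, require lo < value < hi,
then recurse left with hi=value and right with lo=value.
Preorder trace (stopping at first violation):
  at node 30 with bounds (-inf, +inf): OK
  at node 9 with bounds (-inf, 30): OK
  at node 7 with bounds (-inf, 9): OK
  at node 6 with bounds (-inf, 7): OK
  at node 28 with bounds (9, 30): OK
  at node 38 with bounds (30, +inf): OK
  at node 36 with bounds (30, 38): OK
No violation found at any node.
Result: Valid BST


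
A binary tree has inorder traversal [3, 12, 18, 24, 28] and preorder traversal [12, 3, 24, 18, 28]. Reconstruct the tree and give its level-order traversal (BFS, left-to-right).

Inorder:  [3, 12, 18, 24, 28]
Preorder: [12, 3, 24, 18, 28]
Algorithm: preorder visits root first, so consume preorder in order;
for each root, split the current inorder slice at that value into
left-subtree inorder and right-subtree inorder, then recurse.
Recursive splits:
  root=12; inorder splits into left=[3], right=[18, 24, 28]
  root=3; inorder splits into left=[], right=[]
  root=24; inorder splits into left=[18], right=[28]
  root=18; inorder splits into left=[], right=[]
  root=28; inorder splits into left=[], right=[]
Reconstructed level-order: [12, 3, 24, 18, 28]


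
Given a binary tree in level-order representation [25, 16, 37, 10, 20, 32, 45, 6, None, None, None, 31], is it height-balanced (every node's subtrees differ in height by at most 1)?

Tree (level-order array): [25, 16, 37, 10, 20, 32, 45, 6, None, None, None, 31]
Definition: a tree is height-balanced if, at every node, |h(left) - h(right)| <= 1 (empty subtree has height -1).
Bottom-up per-node check:
  node 6: h_left=-1, h_right=-1, diff=0 [OK], height=0
  node 10: h_left=0, h_right=-1, diff=1 [OK], height=1
  node 20: h_left=-1, h_right=-1, diff=0 [OK], height=0
  node 16: h_left=1, h_right=0, diff=1 [OK], height=2
  node 31: h_left=-1, h_right=-1, diff=0 [OK], height=0
  node 32: h_left=0, h_right=-1, diff=1 [OK], height=1
  node 45: h_left=-1, h_right=-1, diff=0 [OK], height=0
  node 37: h_left=1, h_right=0, diff=1 [OK], height=2
  node 25: h_left=2, h_right=2, diff=0 [OK], height=3
All nodes satisfy the balance condition.
Result: Balanced


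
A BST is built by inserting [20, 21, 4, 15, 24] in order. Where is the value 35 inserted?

Starting tree (level order): [20, 4, 21, None, 15, None, 24]
Insertion path: 20 -> 21 -> 24
Result: insert 35 as right child of 24
Final tree (level order): [20, 4, 21, None, 15, None, 24, None, None, None, 35]


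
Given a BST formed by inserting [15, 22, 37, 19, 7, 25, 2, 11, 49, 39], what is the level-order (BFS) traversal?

Tree insertion order: [15, 22, 37, 19, 7, 25, 2, 11, 49, 39]
Tree (level-order array): [15, 7, 22, 2, 11, 19, 37, None, None, None, None, None, None, 25, 49, None, None, 39]
BFS from the root, enqueuing left then right child of each popped node:
  queue [15] -> pop 15, enqueue [7, 22], visited so far: [15]
  queue [7, 22] -> pop 7, enqueue [2, 11], visited so far: [15, 7]
  queue [22, 2, 11] -> pop 22, enqueue [19, 37], visited so far: [15, 7, 22]
  queue [2, 11, 19, 37] -> pop 2, enqueue [none], visited so far: [15, 7, 22, 2]
  queue [11, 19, 37] -> pop 11, enqueue [none], visited so far: [15, 7, 22, 2, 11]
  queue [19, 37] -> pop 19, enqueue [none], visited so far: [15, 7, 22, 2, 11, 19]
  queue [37] -> pop 37, enqueue [25, 49], visited so far: [15, 7, 22, 2, 11, 19, 37]
  queue [25, 49] -> pop 25, enqueue [none], visited so far: [15, 7, 22, 2, 11, 19, 37, 25]
  queue [49] -> pop 49, enqueue [39], visited so far: [15, 7, 22, 2, 11, 19, 37, 25, 49]
  queue [39] -> pop 39, enqueue [none], visited so far: [15, 7, 22, 2, 11, 19, 37, 25, 49, 39]
Result: [15, 7, 22, 2, 11, 19, 37, 25, 49, 39]


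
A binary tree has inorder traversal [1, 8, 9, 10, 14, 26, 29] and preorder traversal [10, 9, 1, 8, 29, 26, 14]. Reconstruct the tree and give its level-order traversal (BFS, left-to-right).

Inorder:  [1, 8, 9, 10, 14, 26, 29]
Preorder: [10, 9, 1, 8, 29, 26, 14]
Algorithm: preorder visits root first, so consume preorder in order;
for each root, split the current inorder slice at that value into
left-subtree inorder and right-subtree inorder, then recurse.
Recursive splits:
  root=10; inorder splits into left=[1, 8, 9], right=[14, 26, 29]
  root=9; inorder splits into left=[1, 8], right=[]
  root=1; inorder splits into left=[], right=[8]
  root=8; inorder splits into left=[], right=[]
  root=29; inorder splits into left=[14, 26], right=[]
  root=26; inorder splits into left=[14], right=[]
  root=14; inorder splits into left=[], right=[]
Reconstructed level-order: [10, 9, 29, 1, 26, 8, 14]


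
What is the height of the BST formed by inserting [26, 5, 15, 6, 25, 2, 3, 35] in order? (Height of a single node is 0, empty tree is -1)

Insertion order: [26, 5, 15, 6, 25, 2, 3, 35]
Tree (level-order array): [26, 5, 35, 2, 15, None, None, None, 3, 6, 25]
Compute height bottom-up (empty subtree = -1):
  height(3) = 1 + max(-1, -1) = 0
  height(2) = 1 + max(-1, 0) = 1
  height(6) = 1 + max(-1, -1) = 0
  height(25) = 1 + max(-1, -1) = 0
  height(15) = 1 + max(0, 0) = 1
  height(5) = 1 + max(1, 1) = 2
  height(35) = 1 + max(-1, -1) = 0
  height(26) = 1 + max(2, 0) = 3
Height = 3


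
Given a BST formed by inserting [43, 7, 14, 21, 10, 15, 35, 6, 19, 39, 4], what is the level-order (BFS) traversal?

Tree insertion order: [43, 7, 14, 21, 10, 15, 35, 6, 19, 39, 4]
Tree (level-order array): [43, 7, None, 6, 14, 4, None, 10, 21, None, None, None, None, 15, 35, None, 19, None, 39]
BFS from the root, enqueuing left then right child of each popped node:
  queue [43] -> pop 43, enqueue [7], visited so far: [43]
  queue [7] -> pop 7, enqueue [6, 14], visited so far: [43, 7]
  queue [6, 14] -> pop 6, enqueue [4], visited so far: [43, 7, 6]
  queue [14, 4] -> pop 14, enqueue [10, 21], visited so far: [43, 7, 6, 14]
  queue [4, 10, 21] -> pop 4, enqueue [none], visited so far: [43, 7, 6, 14, 4]
  queue [10, 21] -> pop 10, enqueue [none], visited so far: [43, 7, 6, 14, 4, 10]
  queue [21] -> pop 21, enqueue [15, 35], visited so far: [43, 7, 6, 14, 4, 10, 21]
  queue [15, 35] -> pop 15, enqueue [19], visited so far: [43, 7, 6, 14, 4, 10, 21, 15]
  queue [35, 19] -> pop 35, enqueue [39], visited so far: [43, 7, 6, 14, 4, 10, 21, 15, 35]
  queue [19, 39] -> pop 19, enqueue [none], visited so far: [43, 7, 6, 14, 4, 10, 21, 15, 35, 19]
  queue [39] -> pop 39, enqueue [none], visited so far: [43, 7, 6, 14, 4, 10, 21, 15, 35, 19, 39]
Result: [43, 7, 6, 14, 4, 10, 21, 15, 35, 19, 39]


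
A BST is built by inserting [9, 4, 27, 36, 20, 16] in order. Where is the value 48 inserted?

Starting tree (level order): [9, 4, 27, None, None, 20, 36, 16]
Insertion path: 9 -> 27 -> 36
Result: insert 48 as right child of 36
Final tree (level order): [9, 4, 27, None, None, 20, 36, 16, None, None, 48]


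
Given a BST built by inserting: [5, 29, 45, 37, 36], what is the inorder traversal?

Tree insertion order: [5, 29, 45, 37, 36]
Tree (level-order array): [5, None, 29, None, 45, 37, None, 36]
Inorder traversal: [5, 29, 36, 37, 45]


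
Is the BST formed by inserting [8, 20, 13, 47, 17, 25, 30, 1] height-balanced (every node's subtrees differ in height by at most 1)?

Tree (level-order array): [8, 1, 20, None, None, 13, 47, None, 17, 25, None, None, None, None, 30]
Definition: a tree is height-balanced if, at every node, |h(left) - h(right)| <= 1 (empty subtree has height -1).
Bottom-up per-node check:
  node 1: h_left=-1, h_right=-1, diff=0 [OK], height=0
  node 17: h_left=-1, h_right=-1, diff=0 [OK], height=0
  node 13: h_left=-1, h_right=0, diff=1 [OK], height=1
  node 30: h_left=-1, h_right=-1, diff=0 [OK], height=0
  node 25: h_left=-1, h_right=0, diff=1 [OK], height=1
  node 47: h_left=1, h_right=-1, diff=2 [FAIL (|1--1|=2 > 1)], height=2
  node 20: h_left=1, h_right=2, diff=1 [OK], height=3
  node 8: h_left=0, h_right=3, diff=3 [FAIL (|0-3|=3 > 1)], height=4
Node 47 violates the condition: |1 - -1| = 2 > 1.
Result: Not balanced


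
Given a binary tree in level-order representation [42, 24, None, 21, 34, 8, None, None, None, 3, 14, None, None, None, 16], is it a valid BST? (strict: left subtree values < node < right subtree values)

Level-order array: [42, 24, None, 21, 34, 8, None, None, None, 3, 14, None, None, None, 16]
Validate using subtree bounds (lo, hi): at each node, require lo < value < hi,
then recurse left with hi=value and right with lo=value.
Preorder trace (stopping at first violation):
  at node 42 with bounds (-inf, +inf): OK
  at node 24 with bounds (-inf, 42): OK
  at node 21 with bounds (-inf, 24): OK
  at node 8 with bounds (-inf, 21): OK
  at node 3 with bounds (-inf, 8): OK
  at node 14 with bounds (8, 21): OK
  at node 16 with bounds (14, 21): OK
  at node 34 with bounds (24, 42): OK
No violation found at any node.
Result: Valid BST


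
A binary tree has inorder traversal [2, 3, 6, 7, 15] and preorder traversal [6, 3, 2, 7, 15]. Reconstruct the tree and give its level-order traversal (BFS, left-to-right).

Inorder:  [2, 3, 6, 7, 15]
Preorder: [6, 3, 2, 7, 15]
Algorithm: preorder visits root first, so consume preorder in order;
for each root, split the current inorder slice at that value into
left-subtree inorder and right-subtree inorder, then recurse.
Recursive splits:
  root=6; inorder splits into left=[2, 3], right=[7, 15]
  root=3; inorder splits into left=[2], right=[]
  root=2; inorder splits into left=[], right=[]
  root=7; inorder splits into left=[], right=[15]
  root=15; inorder splits into left=[], right=[]
Reconstructed level-order: [6, 3, 7, 2, 15]


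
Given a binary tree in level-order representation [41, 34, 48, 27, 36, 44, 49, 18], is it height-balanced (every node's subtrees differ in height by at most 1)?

Tree (level-order array): [41, 34, 48, 27, 36, 44, 49, 18]
Definition: a tree is height-balanced if, at every node, |h(left) - h(right)| <= 1 (empty subtree has height -1).
Bottom-up per-node check:
  node 18: h_left=-1, h_right=-1, diff=0 [OK], height=0
  node 27: h_left=0, h_right=-1, diff=1 [OK], height=1
  node 36: h_left=-1, h_right=-1, diff=0 [OK], height=0
  node 34: h_left=1, h_right=0, diff=1 [OK], height=2
  node 44: h_left=-1, h_right=-1, diff=0 [OK], height=0
  node 49: h_left=-1, h_right=-1, diff=0 [OK], height=0
  node 48: h_left=0, h_right=0, diff=0 [OK], height=1
  node 41: h_left=2, h_right=1, diff=1 [OK], height=3
All nodes satisfy the balance condition.
Result: Balanced


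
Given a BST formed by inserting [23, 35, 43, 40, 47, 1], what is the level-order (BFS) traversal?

Tree insertion order: [23, 35, 43, 40, 47, 1]
Tree (level-order array): [23, 1, 35, None, None, None, 43, 40, 47]
BFS from the root, enqueuing left then right child of each popped node:
  queue [23] -> pop 23, enqueue [1, 35], visited so far: [23]
  queue [1, 35] -> pop 1, enqueue [none], visited so far: [23, 1]
  queue [35] -> pop 35, enqueue [43], visited so far: [23, 1, 35]
  queue [43] -> pop 43, enqueue [40, 47], visited so far: [23, 1, 35, 43]
  queue [40, 47] -> pop 40, enqueue [none], visited so far: [23, 1, 35, 43, 40]
  queue [47] -> pop 47, enqueue [none], visited so far: [23, 1, 35, 43, 40, 47]
Result: [23, 1, 35, 43, 40, 47]


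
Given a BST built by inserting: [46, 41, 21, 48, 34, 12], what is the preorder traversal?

Tree insertion order: [46, 41, 21, 48, 34, 12]
Tree (level-order array): [46, 41, 48, 21, None, None, None, 12, 34]
Preorder traversal: [46, 41, 21, 12, 34, 48]


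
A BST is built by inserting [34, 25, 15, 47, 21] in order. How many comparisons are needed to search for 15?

Search path for 15: 34 -> 25 -> 15
Found: True
Comparisons: 3


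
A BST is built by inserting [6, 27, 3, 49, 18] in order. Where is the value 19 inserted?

Starting tree (level order): [6, 3, 27, None, None, 18, 49]
Insertion path: 6 -> 27 -> 18
Result: insert 19 as right child of 18
Final tree (level order): [6, 3, 27, None, None, 18, 49, None, 19]


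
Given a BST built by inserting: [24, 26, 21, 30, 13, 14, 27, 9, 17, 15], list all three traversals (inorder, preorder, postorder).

Tree insertion order: [24, 26, 21, 30, 13, 14, 27, 9, 17, 15]
Tree (level-order array): [24, 21, 26, 13, None, None, 30, 9, 14, 27, None, None, None, None, 17, None, None, 15]
Inorder (L, root, R): [9, 13, 14, 15, 17, 21, 24, 26, 27, 30]
Preorder (root, L, R): [24, 21, 13, 9, 14, 17, 15, 26, 30, 27]
Postorder (L, R, root): [9, 15, 17, 14, 13, 21, 27, 30, 26, 24]


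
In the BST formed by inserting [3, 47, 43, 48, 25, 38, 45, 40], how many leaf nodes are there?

Tree built from: [3, 47, 43, 48, 25, 38, 45, 40]
Tree (level-order array): [3, None, 47, 43, 48, 25, 45, None, None, None, 38, None, None, None, 40]
Rule: A leaf has 0 children.
Per-node child counts:
  node 3: 1 child(ren)
  node 47: 2 child(ren)
  node 43: 2 child(ren)
  node 25: 1 child(ren)
  node 38: 1 child(ren)
  node 40: 0 child(ren)
  node 45: 0 child(ren)
  node 48: 0 child(ren)
Matching nodes: [40, 45, 48]
Count of leaf nodes: 3


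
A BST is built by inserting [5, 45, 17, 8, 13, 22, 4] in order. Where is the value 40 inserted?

Starting tree (level order): [5, 4, 45, None, None, 17, None, 8, 22, None, 13]
Insertion path: 5 -> 45 -> 17 -> 22
Result: insert 40 as right child of 22
Final tree (level order): [5, 4, 45, None, None, 17, None, 8, 22, None, 13, None, 40]


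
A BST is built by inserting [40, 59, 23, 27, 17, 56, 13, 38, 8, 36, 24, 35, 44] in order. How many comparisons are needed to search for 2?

Search path for 2: 40 -> 23 -> 17 -> 13 -> 8
Found: False
Comparisons: 5


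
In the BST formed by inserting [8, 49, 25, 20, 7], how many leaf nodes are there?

Tree built from: [8, 49, 25, 20, 7]
Tree (level-order array): [8, 7, 49, None, None, 25, None, 20]
Rule: A leaf has 0 children.
Per-node child counts:
  node 8: 2 child(ren)
  node 7: 0 child(ren)
  node 49: 1 child(ren)
  node 25: 1 child(ren)
  node 20: 0 child(ren)
Matching nodes: [7, 20]
Count of leaf nodes: 2


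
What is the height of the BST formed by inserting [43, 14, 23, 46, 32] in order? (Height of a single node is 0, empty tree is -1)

Insertion order: [43, 14, 23, 46, 32]
Tree (level-order array): [43, 14, 46, None, 23, None, None, None, 32]
Compute height bottom-up (empty subtree = -1):
  height(32) = 1 + max(-1, -1) = 0
  height(23) = 1 + max(-1, 0) = 1
  height(14) = 1 + max(-1, 1) = 2
  height(46) = 1 + max(-1, -1) = 0
  height(43) = 1 + max(2, 0) = 3
Height = 3


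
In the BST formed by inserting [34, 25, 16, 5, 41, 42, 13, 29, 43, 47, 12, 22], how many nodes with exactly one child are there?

Tree built from: [34, 25, 16, 5, 41, 42, 13, 29, 43, 47, 12, 22]
Tree (level-order array): [34, 25, 41, 16, 29, None, 42, 5, 22, None, None, None, 43, None, 13, None, None, None, 47, 12]
Rule: These are nodes with exactly 1 non-null child.
Per-node child counts:
  node 34: 2 child(ren)
  node 25: 2 child(ren)
  node 16: 2 child(ren)
  node 5: 1 child(ren)
  node 13: 1 child(ren)
  node 12: 0 child(ren)
  node 22: 0 child(ren)
  node 29: 0 child(ren)
  node 41: 1 child(ren)
  node 42: 1 child(ren)
  node 43: 1 child(ren)
  node 47: 0 child(ren)
Matching nodes: [5, 13, 41, 42, 43]
Count of nodes with exactly one child: 5


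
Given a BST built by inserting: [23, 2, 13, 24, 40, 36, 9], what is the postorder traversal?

Tree insertion order: [23, 2, 13, 24, 40, 36, 9]
Tree (level-order array): [23, 2, 24, None, 13, None, 40, 9, None, 36]
Postorder traversal: [9, 13, 2, 36, 40, 24, 23]


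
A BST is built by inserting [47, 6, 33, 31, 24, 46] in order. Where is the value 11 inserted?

Starting tree (level order): [47, 6, None, None, 33, 31, 46, 24]
Insertion path: 47 -> 6 -> 33 -> 31 -> 24
Result: insert 11 as left child of 24
Final tree (level order): [47, 6, None, None, 33, 31, 46, 24, None, None, None, 11]


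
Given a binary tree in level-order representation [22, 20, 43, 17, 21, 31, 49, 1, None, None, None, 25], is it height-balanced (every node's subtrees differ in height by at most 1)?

Tree (level-order array): [22, 20, 43, 17, 21, 31, 49, 1, None, None, None, 25]
Definition: a tree is height-balanced if, at every node, |h(left) - h(right)| <= 1 (empty subtree has height -1).
Bottom-up per-node check:
  node 1: h_left=-1, h_right=-1, diff=0 [OK], height=0
  node 17: h_left=0, h_right=-1, diff=1 [OK], height=1
  node 21: h_left=-1, h_right=-1, diff=0 [OK], height=0
  node 20: h_left=1, h_right=0, diff=1 [OK], height=2
  node 25: h_left=-1, h_right=-1, diff=0 [OK], height=0
  node 31: h_left=0, h_right=-1, diff=1 [OK], height=1
  node 49: h_left=-1, h_right=-1, diff=0 [OK], height=0
  node 43: h_left=1, h_right=0, diff=1 [OK], height=2
  node 22: h_left=2, h_right=2, diff=0 [OK], height=3
All nodes satisfy the balance condition.
Result: Balanced


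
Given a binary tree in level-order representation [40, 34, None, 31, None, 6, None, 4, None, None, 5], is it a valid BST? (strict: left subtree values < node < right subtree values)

Level-order array: [40, 34, None, 31, None, 6, None, 4, None, None, 5]
Validate using subtree bounds (lo, hi): at each node, require lo < value < hi,
then recurse left with hi=value and right with lo=value.
Preorder trace (stopping at first violation):
  at node 40 with bounds (-inf, +inf): OK
  at node 34 with bounds (-inf, 40): OK
  at node 31 with bounds (-inf, 34): OK
  at node 6 with bounds (-inf, 31): OK
  at node 4 with bounds (-inf, 6): OK
  at node 5 with bounds (4, 6): OK
No violation found at any node.
Result: Valid BST


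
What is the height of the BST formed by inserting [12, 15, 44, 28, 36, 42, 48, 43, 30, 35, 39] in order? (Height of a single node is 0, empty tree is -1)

Insertion order: [12, 15, 44, 28, 36, 42, 48, 43, 30, 35, 39]
Tree (level-order array): [12, None, 15, None, 44, 28, 48, None, 36, None, None, 30, 42, None, 35, 39, 43]
Compute height bottom-up (empty subtree = -1):
  height(35) = 1 + max(-1, -1) = 0
  height(30) = 1 + max(-1, 0) = 1
  height(39) = 1 + max(-1, -1) = 0
  height(43) = 1 + max(-1, -1) = 0
  height(42) = 1 + max(0, 0) = 1
  height(36) = 1 + max(1, 1) = 2
  height(28) = 1 + max(-1, 2) = 3
  height(48) = 1 + max(-1, -1) = 0
  height(44) = 1 + max(3, 0) = 4
  height(15) = 1 + max(-1, 4) = 5
  height(12) = 1 + max(-1, 5) = 6
Height = 6


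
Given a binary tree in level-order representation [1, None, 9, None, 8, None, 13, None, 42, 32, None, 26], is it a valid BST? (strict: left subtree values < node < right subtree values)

Level-order array: [1, None, 9, None, 8, None, 13, None, 42, 32, None, 26]
Validate using subtree bounds (lo, hi): at each node, require lo < value < hi,
then recurse left with hi=value and right with lo=value.
Preorder trace (stopping at first violation):
  at node 1 with bounds (-inf, +inf): OK
  at node 9 with bounds (1, +inf): OK
  at node 8 with bounds (9, +inf): VIOLATION
Node 8 violates its bound: not (9 < 8 < +inf).
Result: Not a valid BST


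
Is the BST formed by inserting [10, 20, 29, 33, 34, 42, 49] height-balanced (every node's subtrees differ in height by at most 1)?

Tree (level-order array): [10, None, 20, None, 29, None, 33, None, 34, None, 42, None, 49]
Definition: a tree is height-balanced if, at every node, |h(left) - h(right)| <= 1 (empty subtree has height -1).
Bottom-up per-node check:
  node 49: h_left=-1, h_right=-1, diff=0 [OK], height=0
  node 42: h_left=-1, h_right=0, diff=1 [OK], height=1
  node 34: h_left=-1, h_right=1, diff=2 [FAIL (|-1-1|=2 > 1)], height=2
  node 33: h_left=-1, h_right=2, diff=3 [FAIL (|-1-2|=3 > 1)], height=3
  node 29: h_left=-1, h_right=3, diff=4 [FAIL (|-1-3|=4 > 1)], height=4
  node 20: h_left=-1, h_right=4, diff=5 [FAIL (|-1-4|=5 > 1)], height=5
  node 10: h_left=-1, h_right=5, diff=6 [FAIL (|-1-5|=6 > 1)], height=6
Node 34 violates the condition: |-1 - 1| = 2 > 1.
Result: Not balanced


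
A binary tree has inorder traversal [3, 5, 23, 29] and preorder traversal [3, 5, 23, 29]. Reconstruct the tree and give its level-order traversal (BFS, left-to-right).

Inorder:  [3, 5, 23, 29]
Preorder: [3, 5, 23, 29]
Algorithm: preorder visits root first, so consume preorder in order;
for each root, split the current inorder slice at that value into
left-subtree inorder and right-subtree inorder, then recurse.
Recursive splits:
  root=3; inorder splits into left=[], right=[5, 23, 29]
  root=5; inorder splits into left=[], right=[23, 29]
  root=23; inorder splits into left=[], right=[29]
  root=29; inorder splits into left=[], right=[]
Reconstructed level-order: [3, 5, 23, 29]


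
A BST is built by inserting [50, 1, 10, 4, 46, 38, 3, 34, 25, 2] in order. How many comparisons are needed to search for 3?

Search path for 3: 50 -> 1 -> 10 -> 4 -> 3
Found: True
Comparisons: 5


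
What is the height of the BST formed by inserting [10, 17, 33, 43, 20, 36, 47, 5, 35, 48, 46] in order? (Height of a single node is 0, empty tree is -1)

Insertion order: [10, 17, 33, 43, 20, 36, 47, 5, 35, 48, 46]
Tree (level-order array): [10, 5, 17, None, None, None, 33, 20, 43, None, None, 36, 47, 35, None, 46, 48]
Compute height bottom-up (empty subtree = -1):
  height(5) = 1 + max(-1, -1) = 0
  height(20) = 1 + max(-1, -1) = 0
  height(35) = 1 + max(-1, -1) = 0
  height(36) = 1 + max(0, -1) = 1
  height(46) = 1 + max(-1, -1) = 0
  height(48) = 1 + max(-1, -1) = 0
  height(47) = 1 + max(0, 0) = 1
  height(43) = 1 + max(1, 1) = 2
  height(33) = 1 + max(0, 2) = 3
  height(17) = 1 + max(-1, 3) = 4
  height(10) = 1 + max(0, 4) = 5
Height = 5


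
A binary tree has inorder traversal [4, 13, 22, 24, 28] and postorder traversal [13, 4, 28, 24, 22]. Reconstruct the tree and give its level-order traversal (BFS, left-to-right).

Inorder:   [4, 13, 22, 24, 28]
Postorder: [13, 4, 28, 24, 22]
Algorithm: postorder visits root last, so walk postorder right-to-left;
each value is the root of the current inorder slice — split it at that
value, recurse on the right subtree first, then the left.
Recursive splits:
  root=22; inorder splits into left=[4, 13], right=[24, 28]
  root=24; inorder splits into left=[], right=[28]
  root=28; inorder splits into left=[], right=[]
  root=4; inorder splits into left=[], right=[13]
  root=13; inorder splits into left=[], right=[]
Reconstructed level-order: [22, 4, 24, 13, 28]


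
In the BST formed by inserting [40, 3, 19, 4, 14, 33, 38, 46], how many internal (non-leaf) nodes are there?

Tree built from: [40, 3, 19, 4, 14, 33, 38, 46]
Tree (level-order array): [40, 3, 46, None, 19, None, None, 4, 33, None, 14, None, 38]
Rule: An internal node has at least one child.
Per-node child counts:
  node 40: 2 child(ren)
  node 3: 1 child(ren)
  node 19: 2 child(ren)
  node 4: 1 child(ren)
  node 14: 0 child(ren)
  node 33: 1 child(ren)
  node 38: 0 child(ren)
  node 46: 0 child(ren)
Matching nodes: [40, 3, 19, 4, 33]
Count of internal (non-leaf) nodes: 5


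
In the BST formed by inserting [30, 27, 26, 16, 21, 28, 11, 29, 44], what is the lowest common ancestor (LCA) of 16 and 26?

Tree insertion order: [30, 27, 26, 16, 21, 28, 11, 29, 44]
Tree (level-order array): [30, 27, 44, 26, 28, None, None, 16, None, None, 29, 11, 21]
In a BST, the LCA of p=16, q=26 is the first node v on the
root-to-leaf path with p <= v <= q (go left if both < v, right if both > v).
Walk from root:
  at 30: both 16 and 26 < 30, go left
  at 27: both 16 and 26 < 27, go left
  at 26: 16 <= 26 <= 26, this is the LCA
LCA = 26


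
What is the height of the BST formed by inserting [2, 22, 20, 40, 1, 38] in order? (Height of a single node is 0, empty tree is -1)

Insertion order: [2, 22, 20, 40, 1, 38]
Tree (level-order array): [2, 1, 22, None, None, 20, 40, None, None, 38]
Compute height bottom-up (empty subtree = -1):
  height(1) = 1 + max(-1, -1) = 0
  height(20) = 1 + max(-1, -1) = 0
  height(38) = 1 + max(-1, -1) = 0
  height(40) = 1 + max(0, -1) = 1
  height(22) = 1 + max(0, 1) = 2
  height(2) = 1 + max(0, 2) = 3
Height = 3


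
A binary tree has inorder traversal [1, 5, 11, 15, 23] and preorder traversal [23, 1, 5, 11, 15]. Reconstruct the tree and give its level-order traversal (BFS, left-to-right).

Inorder:  [1, 5, 11, 15, 23]
Preorder: [23, 1, 5, 11, 15]
Algorithm: preorder visits root first, so consume preorder in order;
for each root, split the current inorder slice at that value into
left-subtree inorder and right-subtree inorder, then recurse.
Recursive splits:
  root=23; inorder splits into left=[1, 5, 11, 15], right=[]
  root=1; inorder splits into left=[], right=[5, 11, 15]
  root=5; inorder splits into left=[], right=[11, 15]
  root=11; inorder splits into left=[], right=[15]
  root=15; inorder splits into left=[], right=[]
Reconstructed level-order: [23, 1, 5, 11, 15]


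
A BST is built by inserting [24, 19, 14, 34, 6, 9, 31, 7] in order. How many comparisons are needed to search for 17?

Search path for 17: 24 -> 19 -> 14
Found: False
Comparisons: 3


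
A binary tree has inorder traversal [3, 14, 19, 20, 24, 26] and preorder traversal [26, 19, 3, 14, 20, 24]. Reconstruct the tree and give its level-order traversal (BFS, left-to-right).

Inorder:  [3, 14, 19, 20, 24, 26]
Preorder: [26, 19, 3, 14, 20, 24]
Algorithm: preorder visits root first, so consume preorder in order;
for each root, split the current inorder slice at that value into
left-subtree inorder and right-subtree inorder, then recurse.
Recursive splits:
  root=26; inorder splits into left=[3, 14, 19, 20, 24], right=[]
  root=19; inorder splits into left=[3, 14], right=[20, 24]
  root=3; inorder splits into left=[], right=[14]
  root=14; inorder splits into left=[], right=[]
  root=20; inorder splits into left=[], right=[24]
  root=24; inorder splits into left=[], right=[]
Reconstructed level-order: [26, 19, 3, 20, 14, 24]


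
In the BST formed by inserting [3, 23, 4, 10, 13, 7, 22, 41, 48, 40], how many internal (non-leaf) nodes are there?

Tree built from: [3, 23, 4, 10, 13, 7, 22, 41, 48, 40]
Tree (level-order array): [3, None, 23, 4, 41, None, 10, 40, 48, 7, 13, None, None, None, None, None, None, None, 22]
Rule: An internal node has at least one child.
Per-node child counts:
  node 3: 1 child(ren)
  node 23: 2 child(ren)
  node 4: 1 child(ren)
  node 10: 2 child(ren)
  node 7: 0 child(ren)
  node 13: 1 child(ren)
  node 22: 0 child(ren)
  node 41: 2 child(ren)
  node 40: 0 child(ren)
  node 48: 0 child(ren)
Matching nodes: [3, 23, 4, 10, 13, 41]
Count of internal (non-leaf) nodes: 6


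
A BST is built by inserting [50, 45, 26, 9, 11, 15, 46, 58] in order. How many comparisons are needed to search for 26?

Search path for 26: 50 -> 45 -> 26
Found: True
Comparisons: 3


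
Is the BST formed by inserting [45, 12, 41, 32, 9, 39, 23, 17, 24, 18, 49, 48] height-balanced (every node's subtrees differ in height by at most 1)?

Tree (level-order array): [45, 12, 49, 9, 41, 48, None, None, None, 32, None, None, None, 23, 39, 17, 24, None, None, None, 18]
Definition: a tree is height-balanced if, at every node, |h(left) - h(right)| <= 1 (empty subtree has height -1).
Bottom-up per-node check:
  node 9: h_left=-1, h_right=-1, diff=0 [OK], height=0
  node 18: h_left=-1, h_right=-1, diff=0 [OK], height=0
  node 17: h_left=-1, h_right=0, diff=1 [OK], height=1
  node 24: h_left=-1, h_right=-1, diff=0 [OK], height=0
  node 23: h_left=1, h_right=0, diff=1 [OK], height=2
  node 39: h_left=-1, h_right=-1, diff=0 [OK], height=0
  node 32: h_left=2, h_right=0, diff=2 [FAIL (|2-0|=2 > 1)], height=3
  node 41: h_left=3, h_right=-1, diff=4 [FAIL (|3--1|=4 > 1)], height=4
  node 12: h_left=0, h_right=4, diff=4 [FAIL (|0-4|=4 > 1)], height=5
  node 48: h_left=-1, h_right=-1, diff=0 [OK], height=0
  node 49: h_left=0, h_right=-1, diff=1 [OK], height=1
  node 45: h_left=5, h_right=1, diff=4 [FAIL (|5-1|=4 > 1)], height=6
Node 32 violates the condition: |2 - 0| = 2 > 1.
Result: Not balanced


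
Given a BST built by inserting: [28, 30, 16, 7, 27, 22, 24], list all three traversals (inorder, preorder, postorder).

Tree insertion order: [28, 30, 16, 7, 27, 22, 24]
Tree (level-order array): [28, 16, 30, 7, 27, None, None, None, None, 22, None, None, 24]
Inorder (L, root, R): [7, 16, 22, 24, 27, 28, 30]
Preorder (root, L, R): [28, 16, 7, 27, 22, 24, 30]
Postorder (L, R, root): [7, 24, 22, 27, 16, 30, 28]


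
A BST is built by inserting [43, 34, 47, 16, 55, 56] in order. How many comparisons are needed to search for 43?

Search path for 43: 43
Found: True
Comparisons: 1
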